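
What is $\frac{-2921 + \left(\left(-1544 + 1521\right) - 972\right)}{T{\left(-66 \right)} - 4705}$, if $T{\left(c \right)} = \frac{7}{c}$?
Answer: $\frac{258456}{310537} \approx 0.83229$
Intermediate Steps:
$\frac{-2921 + \left(\left(-1544 + 1521\right) - 972\right)}{T{\left(-66 \right)} - 4705} = \frac{-2921 + \left(\left(-1544 + 1521\right) - 972\right)}{\frac{7}{-66} - 4705} = \frac{-2921 - 995}{7 \left(- \frac{1}{66}\right) - 4705} = \frac{-2921 - 995}{- \frac{7}{66} - 4705} = - \frac{3916}{- \frac{310537}{66}} = \left(-3916\right) \left(- \frac{66}{310537}\right) = \frac{258456}{310537}$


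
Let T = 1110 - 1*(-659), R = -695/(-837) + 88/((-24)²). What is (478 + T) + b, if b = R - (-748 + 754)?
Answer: 15012319/6696 ≈ 2242.0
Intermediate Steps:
R = 6583/6696 (R = -695*(-1/837) + 88/576 = 695/837 + 88*(1/576) = 695/837 + 11/72 = 6583/6696 ≈ 0.98312)
b = -33593/6696 (b = 6583/6696 - (-748 + 754) = 6583/6696 - 1*6 = 6583/6696 - 6 = -33593/6696 ≈ -5.0169)
T = 1769 (T = 1110 + 659 = 1769)
(478 + T) + b = (478 + 1769) - 33593/6696 = 2247 - 33593/6696 = 15012319/6696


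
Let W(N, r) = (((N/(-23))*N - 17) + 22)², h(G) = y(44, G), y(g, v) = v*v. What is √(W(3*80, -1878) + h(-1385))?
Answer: 25*√6910826/23 ≈ 2857.4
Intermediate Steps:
y(g, v) = v²
h(G) = G²
W(N, r) = (5 - N²/23)² (W(N, r) = (((N*(-1/23))*N - 17) + 22)² = (((-N/23)*N - 17) + 22)² = ((-N²/23 - 17) + 22)² = ((-17 - N²/23) + 22)² = (5 - N²/23)²)
√(W(3*80, -1878) + h(-1385)) = √((-115 + (3*80)²)²/529 + (-1385)²) = √((-115 + 240²)²/529 + 1918225) = √((-115 + 57600)²/529 + 1918225) = √((1/529)*57485² + 1918225) = √((1/529)*3304525225 + 1918225) = √(3304525225/529 + 1918225) = √(4319266250/529) = 25*√6910826/23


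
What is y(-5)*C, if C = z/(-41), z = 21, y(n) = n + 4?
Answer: 21/41 ≈ 0.51220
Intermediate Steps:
y(n) = 4 + n
C = -21/41 (C = 21/(-41) = 21*(-1/41) = -21/41 ≈ -0.51220)
y(-5)*C = (4 - 5)*(-21/41) = -1*(-21/41) = 21/41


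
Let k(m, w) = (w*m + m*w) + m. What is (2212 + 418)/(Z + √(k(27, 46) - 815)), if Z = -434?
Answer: -57071/9333 - 526*√106/9333 ≈ -6.6952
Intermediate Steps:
k(m, w) = m + 2*m*w (k(m, w) = (m*w + m*w) + m = 2*m*w + m = m + 2*m*w)
(2212 + 418)/(Z + √(k(27, 46) - 815)) = (2212 + 418)/(-434 + √(27*(1 + 2*46) - 815)) = 2630/(-434 + √(27*(1 + 92) - 815)) = 2630/(-434 + √(27*93 - 815)) = 2630/(-434 + √(2511 - 815)) = 2630/(-434 + √1696) = 2630/(-434 + 4*√106)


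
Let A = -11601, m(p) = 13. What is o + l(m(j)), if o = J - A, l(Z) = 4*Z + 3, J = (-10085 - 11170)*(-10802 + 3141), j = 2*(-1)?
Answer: 162846211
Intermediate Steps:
j = -2
J = 162834555 (J = -21255*(-7661) = 162834555)
l(Z) = 3 + 4*Z
o = 162846156 (o = 162834555 - 1*(-11601) = 162834555 + 11601 = 162846156)
o + l(m(j)) = 162846156 + (3 + 4*13) = 162846156 + (3 + 52) = 162846156 + 55 = 162846211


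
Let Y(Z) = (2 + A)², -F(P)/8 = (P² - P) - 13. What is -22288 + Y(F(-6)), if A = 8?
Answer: -22188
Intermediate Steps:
F(P) = 104 - 8*P² + 8*P (F(P) = -8*((P² - P) - 13) = -8*(-13 + P² - P) = 104 - 8*P² + 8*P)
Y(Z) = 100 (Y(Z) = (2 + 8)² = 10² = 100)
-22288 + Y(F(-6)) = -22288 + 100 = -22188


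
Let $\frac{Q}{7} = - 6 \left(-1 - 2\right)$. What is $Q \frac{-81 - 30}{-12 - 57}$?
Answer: $\frac{4662}{23} \approx 202.7$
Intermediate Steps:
$Q = 126$ ($Q = 7 \left(- 6 \left(-1 - 2\right)\right) = 7 \left(\left(-6\right) \left(-3\right)\right) = 7 \cdot 18 = 126$)
$Q \frac{-81 - 30}{-12 - 57} = 126 \frac{-81 - 30}{-12 - 57} = 126 \left(- \frac{111}{-69}\right) = 126 \left(\left(-111\right) \left(- \frac{1}{69}\right)\right) = 126 \cdot \frac{37}{23} = \frac{4662}{23}$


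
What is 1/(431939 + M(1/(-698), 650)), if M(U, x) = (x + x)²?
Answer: 1/2121939 ≈ 4.7127e-7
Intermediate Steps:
M(U, x) = 4*x² (M(U, x) = (2*x)² = 4*x²)
1/(431939 + M(1/(-698), 650)) = 1/(431939 + 4*650²) = 1/(431939 + 4*422500) = 1/(431939 + 1690000) = 1/2121939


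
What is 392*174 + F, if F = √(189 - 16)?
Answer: 68208 + √173 ≈ 68221.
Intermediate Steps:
F = √173 ≈ 13.153
392*174 + F = 392*174 + √173 = 68208 + √173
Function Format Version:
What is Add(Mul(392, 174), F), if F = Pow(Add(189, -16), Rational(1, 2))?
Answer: Add(68208, Pow(173, Rational(1, 2))) ≈ 68221.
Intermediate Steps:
F = Pow(173, Rational(1, 2)) ≈ 13.153
Add(Mul(392, 174), F) = Add(Mul(392, 174), Pow(173, Rational(1, 2))) = Add(68208, Pow(173, Rational(1, 2)))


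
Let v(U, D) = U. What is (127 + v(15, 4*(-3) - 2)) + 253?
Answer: 395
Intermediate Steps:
(127 + v(15, 4*(-3) - 2)) + 253 = (127 + 15) + 253 = 142 + 253 = 395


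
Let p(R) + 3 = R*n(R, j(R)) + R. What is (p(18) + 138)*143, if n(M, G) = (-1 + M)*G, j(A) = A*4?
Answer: 3172455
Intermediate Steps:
j(A) = 4*A
n(M, G) = G*(-1 + M)
p(R) = -3 + R + 4*R²*(-1 + R) (p(R) = -3 + (R*((4*R)*(-1 + R)) + R) = -3 + (R*(4*R*(-1 + R)) + R) = -3 + (4*R²*(-1 + R) + R) = -3 + (R + 4*R²*(-1 + R)) = -3 + R + 4*R²*(-1 + R))
(p(18) + 138)*143 = ((-3 + 18 + 4*18²*(-1 + 18)) + 138)*143 = ((-3 + 18 + 4*324*17) + 138)*143 = ((-3 + 18 + 22032) + 138)*143 = (22047 + 138)*143 = 22185*143 = 3172455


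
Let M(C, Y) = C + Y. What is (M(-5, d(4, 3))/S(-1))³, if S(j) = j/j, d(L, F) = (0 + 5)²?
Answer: 8000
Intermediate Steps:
d(L, F) = 25 (d(L, F) = 5² = 25)
S(j) = 1
(M(-5, d(4, 3))/S(-1))³ = ((-5 + 25)/1)³ = (20*1)³ = 20³ = 8000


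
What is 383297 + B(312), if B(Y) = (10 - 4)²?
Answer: 383333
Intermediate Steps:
B(Y) = 36 (B(Y) = 6² = 36)
383297 + B(312) = 383297 + 36 = 383333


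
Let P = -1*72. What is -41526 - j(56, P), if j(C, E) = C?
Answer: -41582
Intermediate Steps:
P = -72
-41526 - j(56, P) = -41526 - 1*56 = -41526 - 56 = -41582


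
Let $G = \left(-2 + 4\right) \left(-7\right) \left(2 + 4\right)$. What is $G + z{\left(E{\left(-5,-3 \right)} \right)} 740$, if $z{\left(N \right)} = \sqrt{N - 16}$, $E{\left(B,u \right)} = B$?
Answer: $-84 + 740 i \sqrt{21} \approx -84.0 + 3391.1 i$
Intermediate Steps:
$G = -84$ ($G = 2 \left(-7\right) 6 = \left(-14\right) 6 = -84$)
$z{\left(N \right)} = \sqrt{-16 + N}$
$G + z{\left(E{\left(-5,-3 \right)} \right)} 740 = -84 + \sqrt{-16 - 5} \cdot 740 = -84 + \sqrt{-21} \cdot 740 = -84 + i \sqrt{21} \cdot 740 = -84 + 740 i \sqrt{21}$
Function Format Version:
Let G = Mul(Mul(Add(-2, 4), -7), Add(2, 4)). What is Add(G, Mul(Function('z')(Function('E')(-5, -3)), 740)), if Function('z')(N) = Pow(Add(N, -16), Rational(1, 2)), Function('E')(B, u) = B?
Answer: Add(-84, Mul(740, I, Pow(21, Rational(1, 2)))) ≈ Add(-84.000, Mul(3391.1, I))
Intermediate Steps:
G = -84 (G = Mul(Mul(2, -7), 6) = Mul(-14, 6) = -84)
Function('z')(N) = Pow(Add(-16, N), Rational(1, 2))
Add(G, Mul(Function('z')(Function('E')(-5, -3)), 740)) = Add(-84, Mul(Pow(Add(-16, -5), Rational(1, 2)), 740)) = Add(-84, Mul(Pow(-21, Rational(1, 2)), 740)) = Add(-84, Mul(Mul(I, Pow(21, Rational(1, 2))), 740)) = Add(-84, Mul(740, I, Pow(21, Rational(1, 2))))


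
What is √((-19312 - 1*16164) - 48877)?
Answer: I*√84353 ≈ 290.44*I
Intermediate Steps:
√((-19312 - 1*16164) - 48877) = √((-19312 - 16164) - 48877) = √(-35476 - 48877) = √(-84353) = I*√84353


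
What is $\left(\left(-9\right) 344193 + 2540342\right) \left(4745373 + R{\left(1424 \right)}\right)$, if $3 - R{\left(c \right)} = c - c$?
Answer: $-2645048855520$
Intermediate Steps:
$R{\left(c \right)} = 3$ ($R{\left(c \right)} = 3 - \left(c - c\right) = 3 - 0 = 3 + 0 = 3$)
$\left(\left(-9\right) 344193 + 2540342\right) \left(4745373 + R{\left(1424 \right)}\right) = \left(\left(-9\right) 344193 + 2540342\right) \left(4745373 + 3\right) = \left(-3097737 + 2540342\right) 4745376 = \left(-557395\right) 4745376 = -2645048855520$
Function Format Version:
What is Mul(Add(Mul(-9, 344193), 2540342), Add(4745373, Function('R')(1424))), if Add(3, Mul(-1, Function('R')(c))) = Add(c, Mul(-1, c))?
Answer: -2645048855520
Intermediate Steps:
Function('R')(c) = 3 (Function('R')(c) = Add(3, Mul(-1, Add(c, Mul(-1, c)))) = Add(3, Mul(-1, 0)) = Add(3, 0) = 3)
Mul(Add(Mul(-9, 344193), 2540342), Add(4745373, Function('R')(1424))) = Mul(Add(Mul(-9, 344193), 2540342), Add(4745373, 3)) = Mul(Add(-3097737, 2540342), 4745376) = Mul(-557395, 4745376) = -2645048855520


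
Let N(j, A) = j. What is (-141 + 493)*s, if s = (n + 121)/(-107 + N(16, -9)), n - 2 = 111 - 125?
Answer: -38368/91 ≈ -421.63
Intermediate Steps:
n = -12 (n = 2 + (111 - 125) = 2 - 14 = -12)
s = -109/91 (s = (-12 + 121)/(-107 + 16) = 109/(-91) = 109*(-1/91) = -109/91 ≈ -1.1978)
(-141 + 493)*s = (-141 + 493)*(-109/91) = 352*(-109/91) = -38368/91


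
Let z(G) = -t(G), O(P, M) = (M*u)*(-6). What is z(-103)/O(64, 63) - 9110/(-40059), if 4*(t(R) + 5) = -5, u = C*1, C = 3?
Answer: 4480165/20189736 ≈ 0.22190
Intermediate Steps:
u = 3 (u = 3*1 = 3)
t(R) = -25/4 (t(R) = -5 + (¼)*(-5) = -5 - 5/4 = -25/4)
O(P, M) = -18*M (O(P, M) = (M*3)*(-6) = (3*M)*(-6) = -18*M)
z(G) = 25/4 (z(G) = -1*(-25/4) = 25/4)
z(-103)/O(64, 63) - 9110/(-40059) = 25/(4*((-18*63))) - 9110/(-40059) = (25/4)/(-1134) - 9110*(-1/40059) = (25/4)*(-1/1134) + 9110/40059 = -25/4536 + 9110/40059 = 4480165/20189736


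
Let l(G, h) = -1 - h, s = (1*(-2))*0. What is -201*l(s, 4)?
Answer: 1005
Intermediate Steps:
s = 0 (s = -2*0 = 0)
-201*l(s, 4) = -201*(-1 - 1*4) = -201*(-1 - 4) = -201*(-5) = 1005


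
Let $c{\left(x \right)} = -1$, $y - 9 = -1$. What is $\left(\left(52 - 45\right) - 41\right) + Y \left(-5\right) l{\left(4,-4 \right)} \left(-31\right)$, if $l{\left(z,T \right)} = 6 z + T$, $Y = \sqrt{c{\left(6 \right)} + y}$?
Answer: $-34 + 3100 \sqrt{7} \approx 8167.8$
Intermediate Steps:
$y = 8$ ($y = 9 - 1 = 8$)
$Y = \sqrt{7}$ ($Y = \sqrt{-1 + 8} = \sqrt{7} \approx 2.6458$)
$l{\left(z,T \right)} = T + 6 z$
$\left(\left(52 - 45\right) - 41\right) + Y \left(-5\right) l{\left(4,-4 \right)} \left(-31\right) = \left(\left(52 - 45\right) - 41\right) + \sqrt{7} \left(-5\right) \left(-4 + 6 \cdot 4\right) \left(-31\right) = \left(7 - 41\right) + - 5 \sqrt{7} \left(-4 + 24\right) \left(-31\right) = -34 + - 5 \sqrt{7} \cdot 20 \left(-31\right) = -34 + - 100 \sqrt{7} \left(-31\right) = -34 + 3100 \sqrt{7}$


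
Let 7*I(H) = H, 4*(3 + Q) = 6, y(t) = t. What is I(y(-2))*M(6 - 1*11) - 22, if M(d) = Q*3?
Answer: -145/7 ≈ -20.714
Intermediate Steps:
Q = -3/2 (Q = -3 + (1/4)*6 = -3 + 3/2 = -3/2 ≈ -1.5000)
I(H) = H/7
M(d) = -9/2 (M(d) = -3/2*3 = -9/2)
I(y(-2))*M(6 - 1*11) - 22 = ((1/7)*(-2))*(-9/2) - 22 = -2/7*(-9/2) - 22 = 9/7 - 22 = -145/7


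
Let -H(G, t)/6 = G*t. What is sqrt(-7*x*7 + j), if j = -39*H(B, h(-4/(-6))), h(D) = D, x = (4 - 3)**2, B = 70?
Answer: sqrt(10871) ≈ 104.26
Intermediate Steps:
x = 1 (x = 1**2 = 1)
H(G, t) = -6*G*t
j = 10920 (j = -(-234)*70*(-4/(-6)) = -(-234)*70*(-4*(-1/6)) = -(-234)*70*2/3 = -39*(-280) = 10920)
sqrt(-7*x*7 + j) = sqrt(-7*1*7 + 10920) = sqrt(-7*7 + 10920) = sqrt(-49 + 10920) = sqrt(10871)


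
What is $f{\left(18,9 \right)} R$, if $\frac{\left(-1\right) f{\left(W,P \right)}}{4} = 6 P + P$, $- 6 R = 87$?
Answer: $3654$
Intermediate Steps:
$R = - \frac{29}{2}$ ($R = \left(- \frac{1}{6}\right) 87 = - \frac{29}{2} \approx -14.5$)
$f{\left(W,P \right)} = - 28 P$ ($f{\left(W,P \right)} = - 4 \left(6 P + P\right) = - 4 \cdot 7 P = - 28 P$)
$f{\left(18,9 \right)} R = \left(-28\right) 9 \left(- \frac{29}{2}\right) = \left(-252\right) \left(- \frac{29}{2}\right) = 3654$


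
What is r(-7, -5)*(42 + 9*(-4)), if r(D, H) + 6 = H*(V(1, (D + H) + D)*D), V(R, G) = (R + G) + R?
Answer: -3606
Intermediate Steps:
V(R, G) = G + 2*R (V(R, G) = (G + R) + R = G + 2*R)
r(D, H) = -6 + D*H*(2 + H + 2*D) (r(D, H) = -6 + H*((((D + H) + D) + 2*1)*D) = -6 + H*(((H + 2*D) + 2)*D) = -6 + H*((2 + H + 2*D)*D) = -6 + H*(D*(2 + H + 2*D)) = -6 + D*H*(2 + H + 2*D))
r(-7, -5)*(42 + 9*(-4)) = (-6 - 7*(-5)*(2 - 5 + 2*(-7)))*(42 + 9*(-4)) = (-6 - 7*(-5)*(2 - 5 - 14))*(42 - 36) = (-6 - 7*(-5)*(-17))*6 = (-6 - 595)*6 = -601*6 = -3606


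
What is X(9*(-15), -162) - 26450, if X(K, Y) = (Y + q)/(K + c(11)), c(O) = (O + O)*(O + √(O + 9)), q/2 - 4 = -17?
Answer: -46810166/1769 + 8272*√5/1769 ≈ -26451.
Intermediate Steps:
q = -26 (q = 8 + 2*(-17) = 8 - 34 = -26)
c(O) = 2*O*(O + √(9 + O)) (c(O) = (2*O)*(O + √(9 + O)) = 2*O*(O + √(9 + O)))
X(K, Y) = (-26 + Y)/(242 + K + 44*√5) (X(K, Y) = (Y - 26)/(K + 2*11*(11 + √(9 + 11))) = (-26 + Y)/(K + 2*11*(11 + √20)) = (-26 + Y)/(K + 2*11*(11 + 2*√5)) = (-26 + Y)/(K + (242 + 44*√5)) = (-26 + Y)/(242 + K + 44*√5))
X(9*(-15), -162) - 26450 = (-26 - 162)/(242 + 9*(-15) + 44*√5) - 26450 = -188/(242 - 135 + 44*√5) - 26450 = -188/(107 + 44*√5) - 26450 = -26450 - 188/(107 + 44*√5)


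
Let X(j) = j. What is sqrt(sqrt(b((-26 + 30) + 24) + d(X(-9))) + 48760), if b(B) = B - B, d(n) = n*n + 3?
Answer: sqrt(48760 + 2*sqrt(21)) ≈ 220.84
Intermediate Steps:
d(n) = 3 + n**2 (d(n) = n**2 + 3 = 3 + n**2)
b(B) = 0
sqrt(sqrt(b((-26 + 30) + 24) + d(X(-9))) + 48760) = sqrt(sqrt(0 + (3 + (-9)**2)) + 48760) = sqrt(sqrt(0 + (3 + 81)) + 48760) = sqrt(sqrt(0 + 84) + 48760) = sqrt(sqrt(84) + 48760) = sqrt(2*sqrt(21) + 48760) = sqrt(48760 + 2*sqrt(21))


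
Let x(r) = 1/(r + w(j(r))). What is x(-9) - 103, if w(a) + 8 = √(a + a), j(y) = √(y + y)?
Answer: -103 - 1/(17 - 2^(¾)*√3*√I) ≈ -103.07 - 0.0090558*I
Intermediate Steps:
j(y) = √2*√y (j(y) = √(2*y) = √2*√y)
w(a) = -8 + √2*√a (w(a) = -8 + √(a + a) = -8 + √(2*a) = -8 + √2*√a)
x(r) = 1/(-8 + r + 2^(¾)*r^(¼)) (x(r) = 1/(r + (-8 + √2*√(√2*√r))) = 1/(r + (-8 + √2*(2^(¼)*r^(¼)))) = 1/(r + (-8 + 2^(¾)*r^(¼))) = 1/(-8 + r + 2^(¾)*r^(¼)))
x(-9) - 103 = 1/(-8 - 9 + 2^(¾)*(-9)^(¼)) - 103 = 1/(-8 - 9 + 2^(¾)*((-1)^(¼)*√3)) - 103 = 1/(-8 - 9 + (-1)^(¼)*2^(¾)*√3) - 103 = 1/(-17 + (-1)^(¼)*2^(¾)*√3) - 103 = -103 + 1/(-17 + (-1)^(¼)*2^(¾)*√3)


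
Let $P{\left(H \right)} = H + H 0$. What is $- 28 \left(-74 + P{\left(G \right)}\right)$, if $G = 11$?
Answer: $1764$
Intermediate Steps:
$P{\left(H \right)} = H$ ($P{\left(H \right)} = H + 0 = H$)
$- 28 \left(-74 + P{\left(G \right)}\right) = - 28 \left(-74 + 11\right) = \left(-28\right) \left(-63\right) = 1764$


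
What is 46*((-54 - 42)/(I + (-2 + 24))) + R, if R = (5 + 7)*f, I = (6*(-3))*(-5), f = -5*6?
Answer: -2796/7 ≈ -399.43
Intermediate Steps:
f = -30
I = 90 (I = -18*(-5) = 90)
R = -360 (R = (5 + 7)*(-30) = 12*(-30) = -360)
46*((-54 - 42)/(I + (-2 + 24))) + R = 46*((-54 - 42)/(90 + (-2 + 24))) - 360 = 46*(-96/(90 + 22)) - 360 = 46*(-96/112) - 360 = 46*(-96*1/112) - 360 = 46*(-6/7) - 360 = -276/7 - 360 = -2796/7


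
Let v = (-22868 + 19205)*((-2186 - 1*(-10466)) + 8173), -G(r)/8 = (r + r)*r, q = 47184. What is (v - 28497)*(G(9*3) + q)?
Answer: -2141708094720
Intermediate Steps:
G(r) = -16*r² (G(r) = -8*(r + r)*r = -8*2*r*r = -16*r²)
v = -60267339 (v = -3663*((-2186 + 10466) + 8173) = -3663*(8280 + 8173) = -3663*16453 = -60267339)
(v - 28497)*(G(9*3) + q) = (-60267339 - 28497)*(-16*(9*3)² + 47184) = -60295836*(-16*27² + 47184) = -60295836*(-16*729 + 47184) = -60295836*(-11664 + 47184) = -60295836*35520 = -2141708094720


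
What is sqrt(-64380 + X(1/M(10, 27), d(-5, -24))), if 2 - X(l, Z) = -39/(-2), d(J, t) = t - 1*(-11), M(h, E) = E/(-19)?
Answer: I*sqrt(257590)/2 ≈ 253.77*I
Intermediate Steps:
M(h, E) = -E/19 (M(h, E) = E*(-1/19) = -E/19)
d(J, t) = 11 + t (d(J, t) = t + 11 = 11 + t)
X(l, Z) = -35/2 (X(l, Z) = 2 - (-39)/(-2) = 2 - (-39)*(-1)/2 = 2 - 1*39/2 = 2 - 39/2 = -35/2)
sqrt(-64380 + X(1/M(10, 27), d(-5, -24))) = sqrt(-64380 - 35/2) = sqrt(-128795/2) = I*sqrt(257590)/2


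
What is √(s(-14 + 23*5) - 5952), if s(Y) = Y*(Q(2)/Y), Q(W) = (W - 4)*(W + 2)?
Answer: 2*I*√1490 ≈ 77.201*I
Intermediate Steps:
Q(W) = (-4 + W)*(2 + W)
s(Y) = -8 (s(Y) = Y*((-8 + 2² - 2*2)/Y) = Y*((-8 + 4 - 4)/Y) = Y*(-8/Y) = -8)
√(s(-14 + 23*5) - 5952) = √(-8 - 5952) = √(-5960) = 2*I*√1490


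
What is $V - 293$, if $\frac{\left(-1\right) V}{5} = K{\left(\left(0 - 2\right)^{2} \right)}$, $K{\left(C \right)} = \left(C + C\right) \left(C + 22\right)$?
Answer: $-1333$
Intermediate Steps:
$K{\left(C \right)} = 2 C \left(22 + C\right)$
$V = -1040$ ($V = - 5 \cdot 2 \left(0 - 2\right)^{2} \left(22 + \left(0 - 2\right)^{2}\right) = - 5 \cdot 2 \left(-2\right)^{2} \left(22 + \left(-2\right)^{2}\right) = - 5 \cdot 2 \cdot 4 \left(22 + 4\right) = - 5 \cdot 2 \cdot 4 \cdot 26 = \left(-5\right) 208 = -1040$)
$V - 293 = -1040 - 293 = -1333$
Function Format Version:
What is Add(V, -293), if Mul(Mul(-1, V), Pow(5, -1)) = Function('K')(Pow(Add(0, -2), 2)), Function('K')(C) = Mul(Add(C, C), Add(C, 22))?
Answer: -1333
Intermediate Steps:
Function('K')(C) = Mul(2, C, Add(22, C)) (Function('K')(C) = Mul(Mul(2, C), Add(22, C)) = Mul(2, C, Add(22, C)))
V = -1040 (V = Mul(-5, Mul(2, Pow(Add(0, -2), 2), Add(22, Pow(Add(0, -2), 2)))) = Mul(-5, Mul(2, Pow(-2, 2), Add(22, Pow(-2, 2)))) = Mul(-5, Mul(2, 4, Add(22, 4))) = Mul(-5, Mul(2, 4, 26)) = Mul(-5, 208) = -1040)
Add(V, -293) = Add(-1040, -293) = -1333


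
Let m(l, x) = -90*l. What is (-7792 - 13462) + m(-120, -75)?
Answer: -10454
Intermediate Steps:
(-7792 - 13462) + m(-120, -75) = (-7792 - 13462) - 90*(-120) = -21254 + 10800 = -10454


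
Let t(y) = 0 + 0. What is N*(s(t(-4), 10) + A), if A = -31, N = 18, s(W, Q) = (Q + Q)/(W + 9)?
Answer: -518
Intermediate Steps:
t(y) = 0
s(W, Q) = 2*Q/(9 + W) (s(W, Q) = (2*Q)/(9 + W) = 2*Q/(9 + W))
N*(s(t(-4), 10) + A) = 18*(2*10/(9 + 0) - 31) = 18*(2*10/9 - 31) = 18*(2*10*(⅑) - 31) = 18*(20/9 - 31) = 18*(-259/9) = -518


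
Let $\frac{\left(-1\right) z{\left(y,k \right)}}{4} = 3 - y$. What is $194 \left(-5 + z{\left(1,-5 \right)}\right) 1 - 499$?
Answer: $-3021$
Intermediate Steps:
$z{\left(y,k \right)} = -12 + 4 y$ ($z{\left(y,k \right)} = - 4 \left(3 - y\right) = -12 + 4 y$)
$194 \left(-5 + z{\left(1,-5 \right)}\right) 1 - 499 = 194 \left(-5 + \left(-12 + 4 \cdot 1\right)\right) 1 - 499 = 194 \left(-5 + \left(-12 + 4\right)\right) 1 - 499 = 194 \left(-5 - 8\right) 1 - 499 = 194 \left(\left(-13\right) 1\right) - 499 = 194 \left(-13\right) - 499 = -2522 - 499 = -3021$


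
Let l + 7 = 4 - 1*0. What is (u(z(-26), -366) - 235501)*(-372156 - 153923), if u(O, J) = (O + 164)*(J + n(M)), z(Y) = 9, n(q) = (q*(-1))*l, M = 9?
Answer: 154745085692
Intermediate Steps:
l = -3 (l = -7 + (4 - 1*0) = -7 + (4 + 0) = -7 + 4 = -3)
n(q) = 3*q (n(q) = (q*(-1))*(-3) = -q*(-3) = 3*q)
u(O, J) = (27 + J)*(164 + O) (u(O, J) = (O + 164)*(J + 3*9) = (164 + O)*(J + 27) = (164 + O)*(27 + J) = (27 + J)*(164 + O))
(u(z(-26), -366) - 235501)*(-372156 - 153923) = ((4428 + 27*9 + 164*(-366) - 366*9) - 235501)*(-372156 - 153923) = ((4428 + 243 - 60024 - 3294) - 235501)*(-526079) = (-58647 - 235501)*(-526079) = -294148*(-526079) = 154745085692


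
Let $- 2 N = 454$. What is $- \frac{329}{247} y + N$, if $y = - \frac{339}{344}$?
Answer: $- \frac{19176205}{84968} \approx -225.69$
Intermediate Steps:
$N = -227$ ($N = \left(- \frac{1}{2}\right) 454 = -227$)
$y = - \frac{339}{344}$ ($y = \left(-339\right) \frac{1}{344} = - \frac{339}{344} \approx -0.98547$)
$- \frac{329}{247} y + N = - \frac{329}{247} \left(- \frac{339}{344}\right) - 227 = \left(-329\right) \frac{1}{247} \left(- \frac{339}{344}\right) - 227 = \left(- \frac{329}{247}\right) \left(- \frac{339}{344}\right) - 227 = \frac{111531}{84968} - 227 = - \frac{19176205}{84968}$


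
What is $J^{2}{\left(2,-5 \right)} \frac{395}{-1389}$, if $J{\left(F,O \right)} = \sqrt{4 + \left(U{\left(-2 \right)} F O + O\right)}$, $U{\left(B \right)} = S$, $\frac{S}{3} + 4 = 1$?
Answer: $- \frac{35155}{1389} \approx -25.31$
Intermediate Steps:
$S = -9$ ($S = -12 + 3 \cdot 1 = -12 + 3 = -9$)
$U{\left(B \right)} = -9$
$J{\left(F,O \right)} = \sqrt{4 + O - 9 F O}$ ($J{\left(F,O \right)} = \sqrt{4 + \left(- 9 F O + O\right)} = \sqrt{4 - \left(- O + 9 F O\right)} = \sqrt{4 + O - 9 F O}$)
$J^{2}{\left(2,-5 \right)} \frac{395}{-1389} = \left(\sqrt{4 - 5 - 18 \left(-5\right)}\right)^{2} \frac{395}{-1389} = \left(\sqrt{4 - 5 + 90}\right)^{2} \cdot 395 \left(- \frac{1}{1389}\right) = \left(\sqrt{89}\right)^{2} \left(- \frac{395}{1389}\right) = 89 \left(- \frac{395}{1389}\right) = - \frac{35155}{1389}$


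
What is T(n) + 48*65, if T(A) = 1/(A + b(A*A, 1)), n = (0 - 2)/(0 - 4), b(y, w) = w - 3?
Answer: 9358/3 ≈ 3119.3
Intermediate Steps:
b(y, w) = -3 + w
n = ½ (n = -2/(-4) = -2*(-¼) = ½ ≈ 0.50000)
T(A) = 1/(-2 + A) (T(A) = 1/(A + (-3 + 1)) = 1/(A - 2) = 1/(-2 + A))
T(n) + 48*65 = 1/(-2 + ½) + 48*65 = 1/(-3/2) + 3120 = -⅔ + 3120 = 9358/3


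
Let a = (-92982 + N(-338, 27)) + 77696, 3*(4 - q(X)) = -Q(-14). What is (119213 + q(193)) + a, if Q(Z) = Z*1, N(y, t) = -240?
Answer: 311059/3 ≈ 1.0369e+5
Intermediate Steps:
Q(Z) = Z
q(X) = -2/3 (q(X) = 4 - (-1)*(-14)/3 = 4 - 1/3*14 = 4 - 14/3 = -2/3)
a = -15526 (a = (-92982 - 240) + 77696 = -93222 + 77696 = -15526)
(119213 + q(193)) + a = (119213 - 2/3) - 15526 = 357637/3 - 15526 = 311059/3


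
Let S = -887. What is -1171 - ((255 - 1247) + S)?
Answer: 708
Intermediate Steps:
-1171 - ((255 - 1247) + S) = -1171 - ((255 - 1247) - 887) = -1171 - (-992 - 887) = -1171 - 1*(-1879) = -1171 + 1879 = 708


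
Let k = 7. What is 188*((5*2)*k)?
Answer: 13160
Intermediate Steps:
188*((5*2)*k) = 188*((5*2)*7) = 188*(10*7) = 188*70 = 13160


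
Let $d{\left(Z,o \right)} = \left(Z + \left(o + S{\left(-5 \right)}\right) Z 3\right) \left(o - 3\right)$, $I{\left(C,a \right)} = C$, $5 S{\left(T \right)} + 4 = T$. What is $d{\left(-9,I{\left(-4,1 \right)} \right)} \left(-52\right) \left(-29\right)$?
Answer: $- \frac{7790328}{5} \approx -1.5581 \cdot 10^{6}$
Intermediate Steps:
$S{\left(T \right)} = - \frac{4}{5} + \frac{T}{5}$
$d{\left(Z,o \right)} = \left(-3 + o\right) \left(Z + 3 Z \left(- \frac{9}{5} + o\right)\right)$ ($d{\left(Z,o \right)} = \left(Z + \left(o + \left(- \frac{4}{5} + \frac{1}{5} \left(-5\right)\right)\right) Z 3\right) \left(o - 3\right) = \left(Z + \left(o - \frac{9}{5}\right) 3 Z\right) \left(-3 + o\right) = \left(Z + \left(- \frac{9}{5} + o\right) 3 Z\right) \left(-3 + o\right) = \left(Z + 3 Z \left(- \frac{9}{5} + o\right)\right) \left(-3 + o\right) = \left(-3 + o\right) \left(Z + 3 Z \left(- \frac{9}{5} + o\right)\right)$)
$d{\left(-9,I{\left(-4,1 \right)} \right)} \left(-52\right) \left(-29\right) = \frac{1}{5} \left(-9\right) \left(66 - -268 + 15 \left(-4\right)^{2}\right) \left(-52\right) \left(-29\right) = \frac{1}{5} \left(-9\right) \left(66 + 268 + 15 \cdot 16\right) \left(-52\right) \left(-29\right) = \frac{1}{5} \left(-9\right) \left(66 + 268 + 240\right) \left(-52\right) \left(-29\right) = \frac{1}{5} \left(-9\right) 574 \left(-52\right) \left(-29\right) = \left(- \frac{5166}{5}\right) \left(-52\right) \left(-29\right) = \frac{268632}{5} \left(-29\right) = - \frac{7790328}{5}$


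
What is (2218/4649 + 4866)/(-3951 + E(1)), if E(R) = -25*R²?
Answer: -808009/660158 ≈ -1.2240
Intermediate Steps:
(2218/4649 + 4866)/(-3951 + E(1)) = (2218/4649 + 4866)/(-3951 - 25*1²) = (2218*(1/4649) + 4866)/(-3951 - 25*1) = (2218/4649 + 4866)/(-3951 - 25) = (22624252/4649)/(-3976) = (22624252/4649)*(-1/3976) = -808009/660158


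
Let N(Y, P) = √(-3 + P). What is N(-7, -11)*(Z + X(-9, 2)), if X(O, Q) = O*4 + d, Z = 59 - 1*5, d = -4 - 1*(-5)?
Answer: 19*I*√14 ≈ 71.092*I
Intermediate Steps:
d = 1 (d = -4 + 5 = 1)
Z = 54 (Z = 59 - 5 = 54)
X(O, Q) = 1 + 4*O (X(O, Q) = O*4 + 1 = 4*O + 1 = 1 + 4*O)
N(-7, -11)*(Z + X(-9, 2)) = √(-3 - 11)*(54 + (1 + 4*(-9))) = √(-14)*(54 + (1 - 36)) = (I*√14)*(54 - 35) = (I*√14)*19 = 19*I*√14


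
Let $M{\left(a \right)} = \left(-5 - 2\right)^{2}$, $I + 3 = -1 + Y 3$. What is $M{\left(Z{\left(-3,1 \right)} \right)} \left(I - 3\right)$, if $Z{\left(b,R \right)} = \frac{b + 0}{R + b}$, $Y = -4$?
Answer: $-931$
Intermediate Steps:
$Z{\left(b,R \right)} = \frac{b}{R + b}$
$I = -16$ ($I = -3 - 13 = -16$)
$M{\left(a \right)} = 49$ ($M{\left(a \right)} = \left(-7\right)^{2} = 49$)
$M{\left(Z{\left(-3,1 \right)} \right)} \left(I - 3\right) = 49 \left(-16 - 3\right) = 49 \left(-19\right) = -931$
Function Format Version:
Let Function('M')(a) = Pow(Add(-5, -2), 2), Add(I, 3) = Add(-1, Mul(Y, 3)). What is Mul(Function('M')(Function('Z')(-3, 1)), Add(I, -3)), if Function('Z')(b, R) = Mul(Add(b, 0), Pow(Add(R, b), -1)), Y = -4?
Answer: -931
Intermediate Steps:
Function('Z')(b, R) = Mul(b, Pow(Add(R, b), -1))
I = -16 (I = Add(-3, Add(-1, Mul(-4, 3))) = Add(-3, Add(-1, -12)) = Add(-3, -13) = -16)
Function('M')(a) = 49 (Function('M')(a) = Pow(-7, 2) = 49)
Mul(Function('M')(Function('Z')(-3, 1)), Add(I, -3)) = Mul(49, Add(-16, -3)) = Mul(49, -19) = -931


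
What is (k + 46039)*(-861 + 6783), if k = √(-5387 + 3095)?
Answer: 272642958 + 11844*I*√573 ≈ 2.7264e+8 + 2.8352e+5*I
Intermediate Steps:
k = 2*I*√573 (k = √(-2292) = 2*I*√573 ≈ 47.875*I)
(k + 46039)*(-861 + 6783) = (2*I*√573 + 46039)*(-861 + 6783) = (46039 + 2*I*√573)*5922 = 272642958 + 11844*I*√573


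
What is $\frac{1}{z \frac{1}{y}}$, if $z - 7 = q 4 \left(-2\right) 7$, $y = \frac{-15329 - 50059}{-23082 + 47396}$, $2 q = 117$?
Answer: $\frac{32694}{39741233} \approx 0.00082267$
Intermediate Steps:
$q = \frac{117}{2}$ ($q = \frac{1}{2} \cdot 117 = \frac{117}{2} \approx 58.5$)
$y = - \frac{32694}{12157}$ ($y = - \frac{65388}{24314} = \left(-65388\right) \frac{1}{24314} = - \frac{32694}{12157} \approx -2.6893$)
$z = -3269$ ($z = 7 + \frac{117 \cdot 4 \left(-2\right) 7}{2} = 7 + \frac{117 \left(\left(-8\right) 7\right)}{2} = 7 + \frac{117}{2} \left(-56\right) = 7 - 3276 = -3269$)
$\frac{1}{z \frac{1}{y}} = \frac{1}{\left(-3269\right) \frac{1}{- \frac{32694}{12157}}} = \frac{1}{\left(-3269\right) \left(- \frac{12157}{32694}\right)} = \frac{1}{\frac{39741233}{32694}} = \frac{32694}{39741233}$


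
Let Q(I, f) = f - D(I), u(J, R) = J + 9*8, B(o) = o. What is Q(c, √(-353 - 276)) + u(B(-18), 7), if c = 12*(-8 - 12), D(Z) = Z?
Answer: 294 + I*√629 ≈ 294.0 + 25.08*I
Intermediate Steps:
u(J, R) = 72 + J (u(J, R) = J + 72 = 72 + J)
c = -240 (c = 12*(-20) = -240)
Q(I, f) = f - I
Q(c, √(-353 - 276)) + u(B(-18), 7) = (√(-353 - 276) - 1*(-240)) + (72 - 18) = (√(-629) + 240) + 54 = (I*√629 + 240) + 54 = (240 + I*√629) + 54 = 294 + I*√629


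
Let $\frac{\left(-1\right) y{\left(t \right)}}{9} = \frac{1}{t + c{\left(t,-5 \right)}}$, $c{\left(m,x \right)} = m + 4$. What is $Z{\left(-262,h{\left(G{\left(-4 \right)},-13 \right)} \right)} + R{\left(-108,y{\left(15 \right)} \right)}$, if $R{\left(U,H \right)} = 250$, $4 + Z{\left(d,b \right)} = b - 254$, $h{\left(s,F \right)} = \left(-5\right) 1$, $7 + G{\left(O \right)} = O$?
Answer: $-13$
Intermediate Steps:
$c{\left(m,x \right)} = 4 + m$
$G{\left(O \right)} = -7 + O$
$h{\left(s,F \right)} = -5$
$Z{\left(d,b \right)} = -258 + b$ ($Z{\left(d,b \right)} = -4 + \left(b - 254\right) = -4 + \left(-254 + b\right) = -258 + b$)
$y{\left(t \right)} = - \frac{9}{4 + 2 t}$ ($y{\left(t \right)} = - \frac{9}{t + \left(4 + t\right)} = - \frac{9}{4 + 2 t}$)
$Z{\left(-262,h{\left(G{\left(-4 \right)},-13 \right)} \right)} + R{\left(-108,y{\left(15 \right)} \right)} = \left(-258 - 5\right) + 250 = -263 + 250 = -13$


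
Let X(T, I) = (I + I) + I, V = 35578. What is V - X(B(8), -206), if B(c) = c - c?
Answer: 36196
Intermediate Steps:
B(c) = 0
X(T, I) = 3*I (X(T, I) = 2*I + I = 3*I)
V - X(B(8), -206) = 35578 - 3*(-206) = 35578 - 1*(-618) = 35578 + 618 = 36196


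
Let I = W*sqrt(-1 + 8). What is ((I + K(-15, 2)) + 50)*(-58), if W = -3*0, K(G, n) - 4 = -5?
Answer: -2842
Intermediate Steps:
K(G, n) = -1 (K(G, n) = 4 - 5 = -1)
W = 0
I = 0 (I = 0*sqrt(-1 + 8) = 0*sqrt(7) = 0)
((I + K(-15, 2)) + 50)*(-58) = ((0 - 1) + 50)*(-58) = (-1 + 50)*(-58) = 49*(-58) = -2842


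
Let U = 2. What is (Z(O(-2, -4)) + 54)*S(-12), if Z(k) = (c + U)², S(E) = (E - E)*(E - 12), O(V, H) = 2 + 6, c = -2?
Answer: 0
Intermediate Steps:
O(V, H) = 8
S(E) = 0 (S(E) = 0*(-12 + E) = 0)
Z(k) = 0 (Z(k) = (-2 + 2)² = 0² = 0)
(Z(O(-2, -4)) + 54)*S(-12) = (0 + 54)*0 = 54*0 = 0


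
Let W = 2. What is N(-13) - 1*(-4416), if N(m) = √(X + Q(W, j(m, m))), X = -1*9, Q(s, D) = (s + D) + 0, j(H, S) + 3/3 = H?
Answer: 4416 + I*√21 ≈ 4416.0 + 4.5826*I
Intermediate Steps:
j(H, S) = -1 + H
Q(s, D) = D + s (Q(s, D) = (D + s) + 0 = D + s)
X = -9
N(m) = √(-8 + m) (N(m) = √(-9 + ((-1 + m) + 2)) = √(-9 + (1 + m)) = √(-8 + m))
N(-13) - 1*(-4416) = √(-8 - 13) - 1*(-4416) = √(-21) + 4416 = I*√21 + 4416 = 4416 + I*√21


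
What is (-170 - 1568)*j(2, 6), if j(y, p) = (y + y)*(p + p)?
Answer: -83424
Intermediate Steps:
j(y, p) = 4*p*y (j(y, p) = (2*y)*(2*p) = 4*p*y)
(-170 - 1568)*j(2, 6) = (-170 - 1568)*(4*6*2) = -1738*48 = -83424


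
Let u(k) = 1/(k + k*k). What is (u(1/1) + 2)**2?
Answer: 25/4 ≈ 6.2500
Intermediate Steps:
u(k) = 1/(k + k**2)
(u(1/1) + 2)**2 = (1/((1/1)*(1 + 1/1)) + 2)**2 = (1/(1*(1 + 1)) + 2)**2 = (1/2 + 2)**2 = (5/2)**2 = 25/4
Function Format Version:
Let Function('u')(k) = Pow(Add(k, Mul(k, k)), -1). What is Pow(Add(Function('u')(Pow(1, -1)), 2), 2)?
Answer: Rational(25, 4) ≈ 6.2500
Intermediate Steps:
Function('u')(k) = Pow(Add(k, Pow(k, 2)), -1)
Pow(Add(Function('u')(Pow(1, -1)), 2), 2) = Pow(Add(Mul(Pow(Pow(1, -1), -1), Pow(Add(1, Pow(1, -1)), -1)), 2), 2) = Pow(Add(Mul(Pow(1, -1), Pow(Add(1, 1), -1)), 2), 2) = Pow(Add(Mul(1, Pow(2, -1)), 2), 2) = Pow(Add(Mul(1, Rational(1, 2)), 2), 2) = Pow(Add(Rational(1, 2), 2), 2) = Pow(Rational(5, 2), 2) = Rational(25, 4)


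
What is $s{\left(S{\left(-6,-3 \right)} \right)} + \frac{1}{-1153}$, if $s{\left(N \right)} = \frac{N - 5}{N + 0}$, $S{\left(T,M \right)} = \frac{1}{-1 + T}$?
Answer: $\frac{41507}{1153} \approx 35.999$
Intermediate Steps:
$s{\left(N \right)} = \frac{-5 + N}{N}$
$s{\left(S{\left(-6,-3 \right)} \right)} + \frac{1}{-1153} = \frac{-5 + \frac{1}{-1 - 6}}{\frac{1}{-1 - 6}} + \frac{1}{-1153} = \frac{-5 + \frac{1}{-7}}{\frac{1}{-7}} - \frac{1}{1153} = \frac{-5 - \frac{1}{7}}{- \frac{1}{7}} - \frac{1}{1153} = \left(-7\right) \left(- \frac{36}{7}\right) - \frac{1}{1153} = 36 - \frac{1}{1153} = \frac{41507}{1153}$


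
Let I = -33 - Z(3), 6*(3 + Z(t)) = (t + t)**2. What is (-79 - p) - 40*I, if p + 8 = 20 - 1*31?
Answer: 1380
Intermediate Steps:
p = -19 (p = -8 + (20 - 1*31) = -8 + (20 - 31) = -8 - 11 = -19)
Z(t) = -3 + 2*t**2/3 (Z(t) = -3 + (t + t)**2/6 = -3 + (2*t)**2/6 = -3 + (4*t**2)/6 = -3 + 2*t**2/3)
I = -36 (I = -33 - (-3 + (2/3)*3**2) = -33 - (-3 + (2/3)*9) = -33 - (-3 + 6) = -33 - 1*3 = -33 - 3 = -36)
(-79 - p) - 40*I = (-79 - 1*(-19)) - 40*(-36) = (-79 + 19) + 1440 = -60 + 1440 = 1380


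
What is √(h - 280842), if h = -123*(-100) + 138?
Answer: 2*I*√67101 ≈ 518.08*I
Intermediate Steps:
h = 12438 (h = 12300 + 138 = 12438)
√(h - 280842) = √(12438 - 280842) = √(-268404) = 2*I*√67101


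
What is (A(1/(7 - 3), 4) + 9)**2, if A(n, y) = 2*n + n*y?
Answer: 441/4 ≈ 110.25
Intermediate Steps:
(A(1/(7 - 3), 4) + 9)**2 = ((2 + 4)/(7 - 3) + 9)**2 = (6/4 + 9)**2 = ((1/4)*6 + 9)**2 = (3/2 + 9)**2 = (21/2)**2 = 441/4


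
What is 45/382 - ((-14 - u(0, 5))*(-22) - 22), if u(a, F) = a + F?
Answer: -151227/382 ≈ -395.88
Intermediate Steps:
u(a, F) = F + a
45/382 - ((-14 - u(0, 5))*(-22) - 22) = 45/382 - ((-14 - (5 + 0))*(-22) - 22) = 45*(1/382) - ((-14 - 1*5)*(-22) - 22) = 45/382 - ((-14 - 5)*(-22) - 22) = 45/382 - (-19*(-22) - 22) = 45/382 - (418 - 22) = 45/382 - 1*396 = 45/382 - 396 = -151227/382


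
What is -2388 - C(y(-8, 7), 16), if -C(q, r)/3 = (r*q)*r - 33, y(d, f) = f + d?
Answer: -3255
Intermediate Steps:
y(d, f) = d + f
C(q, r) = 99 - 3*q*r² (C(q, r) = -3*((r*q)*r - 33) = -3*((q*r)*r - 33) = -3*(q*r² - 33) = -3*(-33 + q*r²) = 99 - 3*q*r²)
-2388 - C(y(-8, 7), 16) = -2388 - (99 - 3*(-8 + 7)*16²) = -2388 - (99 - 3*(-1)*256) = -2388 - (99 + 768) = -2388 - 1*867 = -2388 - 867 = -3255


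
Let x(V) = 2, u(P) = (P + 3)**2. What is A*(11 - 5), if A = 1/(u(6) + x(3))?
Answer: 6/83 ≈ 0.072289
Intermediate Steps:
u(P) = (3 + P)**2
A = 1/83 (A = 1/((3 + 6)**2 + 2) = 1/(9**2 + 2) = 1/(81 + 2) = 1/83 ≈ 0.012048)
A*(11 - 5) = (11 - 5)/83 = (1/83)*6 = 6/83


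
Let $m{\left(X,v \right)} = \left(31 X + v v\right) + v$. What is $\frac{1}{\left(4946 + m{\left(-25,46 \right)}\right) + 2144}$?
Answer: $\frac{1}{8477} \approx 0.00011797$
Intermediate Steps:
$m{\left(X,v \right)} = v + v^{2} + 31 X$ ($m{\left(X,v \right)} = \left(31 X + v^{2}\right) + v = \left(v^{2} + 31 X\right) + v = v + v^{2} + 31 X$)
$\frac{1}{\left(4946 + m{\left(-25,46 \right)}\right) + 2144} = \frac{1}{\left(4946 + \left(46 + 46^{2} + 31 \left(-25\right)\right)\right) + 2144} = \frac{1}{\left(4946 + \left(46 + 2116 - 775\right)\right) + 2144} = \frac{1}{\left(4946 + 1387\right) + 2144} = \frac{1}{6333 + 2144} = \frac{1}{8477}$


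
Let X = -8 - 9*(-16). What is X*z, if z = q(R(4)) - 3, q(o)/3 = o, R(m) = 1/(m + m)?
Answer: -357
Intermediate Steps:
R(m) = 1/(2*m)
q(o) = 3*o
X = 136 (X = -8 + 144 = 136)
z = -21/8 (z = 3*((½)/4) - 3 = 3*((½)*(¼)) - 3 = 3*(⅛) - 3 = 3/8 - 3 = -21/8 ≈ -2.6250)
X*z = 136*(-21/8) = -357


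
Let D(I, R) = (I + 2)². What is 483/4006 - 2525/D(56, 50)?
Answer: -4245169/6738092 ≈ -0.63002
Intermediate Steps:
D(I, R) = (2 + I)²
483/4006 - 2525/D(56, 50) = 483/4006 - 2525/(2 + 56)² = 483*(1/4006) - 2525/(58²) = 483/4006 - 2525/3364 = -4245169/6738092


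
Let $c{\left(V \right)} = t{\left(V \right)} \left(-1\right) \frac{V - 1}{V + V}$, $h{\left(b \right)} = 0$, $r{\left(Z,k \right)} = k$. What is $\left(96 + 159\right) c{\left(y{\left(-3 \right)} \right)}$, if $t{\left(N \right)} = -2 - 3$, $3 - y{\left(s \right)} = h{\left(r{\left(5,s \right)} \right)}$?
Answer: $425$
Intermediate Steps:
$y{\left(s \right)} = 3$ ($y{\left(s \right)} = 3 - 0 = 3 + 0 = 3$)
$t{\left(N \right)} = -5$ ($t{\left(N \right)} = -2 - 3 = -5$)
$c{\left(V \right)} = \frac{5 \left(-1 + V\right)}{2 V}$ ($c{\left(V \right)} = \left(-5\right) \left(-1\right) \frac{V - 1}{V + V} = 5 \frac{-1 + V}{2 V} = \frac{5 \left(-1 + V\right)}{2 V}$)
$\left(96 + 159\right) c{\left(y{\left(-3 \right)} \right)} = \left(96 + 159\right) \frac{5 \left(-1 + 3\right)}{2 \cdot 3} = 255 \cdot \frac{5}{2} \cdot \frac{1}{3} \cdot 2 = 255 \cdot \frac{5}{3} = 425$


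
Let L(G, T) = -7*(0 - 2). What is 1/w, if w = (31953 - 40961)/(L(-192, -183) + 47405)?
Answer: -47419/9008 ≈ -5.2641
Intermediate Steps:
L(G, T) = 14 (L(G, T) = -7*(-2) = 14)
w = -9008/47419 (w = (31953 - 40961)/(14 + 47405) = -9008/47419 ≈ -0.18997)
1/w = 1/(-9008/47419) = -47419/9008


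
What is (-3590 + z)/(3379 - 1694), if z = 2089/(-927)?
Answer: -3330019/1561995 ≈ -2.1319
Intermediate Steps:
z = -2089/927 (z = 2089*(-1/927) = -2089/927 ≈ -2.2535)
(-3590 + z)/(3379 - 1694) = (-3590 - 2089/927)/(3379 - 1694) = -3330019/927/1685 = -3330019/927*1/1685 = -3330019/1561995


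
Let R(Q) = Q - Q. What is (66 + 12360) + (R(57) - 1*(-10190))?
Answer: 22616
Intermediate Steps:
R(Q) = 0
(66 + 12360) + (R(57) - 1*(-10190)) = (66 + 12360) + (0 - 1*(-10190)) = 12426 + (0 + 10190) = 12426 + 10190 = 22616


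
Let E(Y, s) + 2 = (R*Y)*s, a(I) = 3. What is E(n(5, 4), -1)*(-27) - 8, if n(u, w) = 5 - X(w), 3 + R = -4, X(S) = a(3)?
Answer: -332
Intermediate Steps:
X(S) = 3
R = -7 (R = -3 - 4 = -7)
n(u, w) = 2 (n(u, w) = 5 - 1*3 = 5 - 3 = 2)
E(Y, s) = -2 - 7*Y*s (E(Y, s) = -2 + (-7*Y)*s = -2 - 7*Y*s)
E(n(5, 4), -1)*(-27) - 8 = (-2 - 7*2*(-1))*(-27) - 8 = (-2 + 14)*(-27) - 8 = 12*(-27) - 8 = -324 - 8 = -332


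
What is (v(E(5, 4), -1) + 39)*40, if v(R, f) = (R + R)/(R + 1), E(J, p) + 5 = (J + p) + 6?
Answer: 17960/11 ≈ 1632.7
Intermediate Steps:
E(J, p) = 1 + J + p (E(J, p) = -5 + ((J + p) + 6) = -5 + (6 + J + p) = 1 + J + p)
v(R, f) = 2*R/(1 + R) (v(R, f) = (2*R)/(1 + R) = 2*R/(1 + R))
(v(E(5, 4), -1) + 39)*40 = (2*(1 + 5 + 4)/(1 + (1 + 5 + 4)) + 39)*40 = (2*10/(1 + 10) + 39)*40 = (2*10/11 + 39)*40 = (2*10*(1/11) + 39)*40 = (20/11 + 39)*40 = (449/11)*40 = 17960/11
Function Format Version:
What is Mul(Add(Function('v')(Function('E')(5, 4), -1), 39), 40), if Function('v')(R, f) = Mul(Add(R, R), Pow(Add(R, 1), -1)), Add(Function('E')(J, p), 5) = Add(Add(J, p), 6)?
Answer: Rational(17960, 11) ≈ 1632.7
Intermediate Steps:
Function('E')(J, p) = Add(1, J, p) (Function('E')(J, p) = Add(-5, Add(Add(J, p), 6)) = Add(-5, Add(6, J, p)) = Add(1, J, p))
Function('v')(R, f) = Mul(2, R, Pow(Add(1, R), -1)) (Function('v')(R, f) = Mul(Mul(2, R), Pow(Add(1, R), -1)) = Mul(2, R, Pow(Add(1, R), -1)))
Mul(Add(Function('v')(Function('E')(5, 4), -1), 39), 40) = Mul(Add(Mul(2, Add(1, 5, 4), Pow(Add(1, Add(1, 5, 4)), -1)), 39), 40) = Mul(Add(Mul(2, 10, Pow(Add(1, 10), -1)), 39), 40) = Mul(Add(Mul(2, 10, Pow(11, -1)), 39), 40) = Mul(Add(Mul(2, 10, Rational(1, 11)), 39), 40) = Mul(Add(Rational(20, 11), 39), 40) = Mul(Rational(449, 11), 40) = Rational(17960, 11)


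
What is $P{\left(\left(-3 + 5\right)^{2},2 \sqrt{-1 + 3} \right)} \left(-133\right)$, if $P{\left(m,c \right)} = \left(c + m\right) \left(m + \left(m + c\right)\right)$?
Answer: $-5320 - 3192 \sqrt{2} \approx -9834.2$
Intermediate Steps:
$P{\left(m,c \right)} = \left(c + m\right) \left(c + 2 m\right)$ ($P{\left(m,c \right)} = \left(c + m\right) \left(m + \left(c + m\right)\right) = \left(c + m\right) \left(c + 2 m\right)$)
$P{\left(\left(-3 + 5\right)^{2},2 \sqrt{-1 + 3} \right)} \left(-133\right) = \left(\left(2 \sqrt{-1 + 3}\right)^{2} + 2 \left(\left(-3 + 5\right)^{2}\right)^{2} + 3 \cdot 2 \sqrt{-1 + 3} \left(-3 + 5\right)^{2}\right) \left(-133\right) = \left(\left(2 \sqrt{2}\right)^{2} + 2 \left(2^{2}\right)^{2} + 3 \cdot 2 \sqrt{2} \cdot 2^{2}\right) \left(-133\right) = \left(8 + 2 \cdot 4^{2} + 3 \cdot 2 \sqrt{2} \cdot 4\right) \left(-133\right) = \left(8 + 2 \cdot 16 + 24 \sqrt{2}\right) \left(-133\right) = \left(8 + 32 + 24 \sqrt{2}\right) \left(-133\right) = \left(40 + 24 \sqrt{2}\right) \left(-133\right) = -5320 - 3192 \sqrt{2}$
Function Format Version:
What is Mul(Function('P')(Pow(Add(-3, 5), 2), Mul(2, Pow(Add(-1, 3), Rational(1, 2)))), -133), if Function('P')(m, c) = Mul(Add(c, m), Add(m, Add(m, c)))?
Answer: Add(-5320, Mul(-3192, Pow(2, Rational(1, 2)))) ≈ -9834.2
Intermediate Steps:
Function('P')(m, c) = Mul(Add(c, m), Add(c, Mul(2, m))) (Function('P')(m, c) = Mul(Add(c, m), Add(m, Add(c, m))) = Mul(Add(c, m), Add(c, Mul(2, m))))
Mul(Function('P')(Pow(Add(-3, 5), 2), Mul(2, Pow(Add(-1, 3), Rational(1, 2)))), -133) = Mul(Add(Pow(Mul(2, Pow(Add(-1, 3), Rational(1, 2))), 2), Mul(2, Pow(Pow(Add(-3, 5), 2), 2)), Mul(3, Mul(2, Pow(Add(-1, 3), Rational(1, 2))), Pow(Add(-3, 5), 2))), -133) = Mul(Add(Pow(Mul(2, Pow(2, Rational(1, 2))), 2), Mul(2, Pow(Pow(2, 2), 2)), Mul(3, Mul(2, Pow(2, Rational(1, 2))), Pow(2, 2))), -133) = Mul(Add(8, Mul(2, Pow(4, 2)), Mul(3, Mul(2, Pow(2, Rational(1, 2))), 4)), -133) = Mul(Add(8, Mul(2, 16), Mul(24, Pow(2, Rational(1, 2)))), -133) = Mul(Add(8, 32, Mul(24, Pow(2, Rational(1, 2)))), -133) = Mul(Add(40, Mul(24, Pow(2, Rational(1, 2)))), -133) = Add(-5320, Mul(-3192, Pow(2, Rational(1, 2))))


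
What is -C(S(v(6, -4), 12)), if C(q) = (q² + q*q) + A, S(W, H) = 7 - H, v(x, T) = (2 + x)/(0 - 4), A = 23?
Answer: -73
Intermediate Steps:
v(x, T) = -½ - x/4 (v(x, T) = (2 + x)/(-4) = (2 + x)*(-¼) = -½ - x/4)
C(q) = 23 + 2*q² (C(q) = (q² + q*q) + 23 = (q² + q²) + 23 = 2*q² + 23 = 23 + 2*q²)
-C(S(v(6, -4), 12)) = -(23 + 2*(7 - 1*12)²) = -(23 + 2*(7 - 12)²) = -(23 + 2*(-5)²) = -(23 + 2*25) = -(23 + 50) = -1*73 = -73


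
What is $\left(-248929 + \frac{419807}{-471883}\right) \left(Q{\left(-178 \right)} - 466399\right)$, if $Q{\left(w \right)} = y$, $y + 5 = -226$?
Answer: $\frac{54813058374485820}{471883} \approx 1.1616 \cdot 10^{11}$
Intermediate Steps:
$y = -231$ ($y = -5 - 226 = -231$)
$Q{\left(w \right)} = -231$
$\left(-248929 + \frac{419807}{-471883}\right) \left(Q{\left(-178 \right)} - 466399\right) = \left(-248929 + \frac{419807}{-471883}\right) \left(-231 - 466399\right) = \left(-248929 + 419807 \left(- \frac{1}{471883}\right)\right) \left(-466630\right) = \left(-248929 - \frac{419807}{471883}\right) \left(-466630\right) = \left(- \frac{117465783114}{471883}\right) \left(-466630\right) = \frac{54813058374485820}{471883}$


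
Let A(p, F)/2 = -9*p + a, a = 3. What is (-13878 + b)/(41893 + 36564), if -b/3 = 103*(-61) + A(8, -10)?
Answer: 5385/78457 ≈ 0.068636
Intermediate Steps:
A(p, F) = 6 - 18*p (A(p, F) = 2*(-9*p + 3) = 2*(3 - 9*p) = 6 - 18*p)
b = 19263 (b = -3*(103*(-61) + (6 - 18*8)) = -3*(-6283 + (6 - 144)) = -3*(-6283 - 138) = -3*(-6421) = 19263)
(-13878 + b)/(41893 + 36564) = (-13878 + 19263)/(41893 + 36564) = 5385/78457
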